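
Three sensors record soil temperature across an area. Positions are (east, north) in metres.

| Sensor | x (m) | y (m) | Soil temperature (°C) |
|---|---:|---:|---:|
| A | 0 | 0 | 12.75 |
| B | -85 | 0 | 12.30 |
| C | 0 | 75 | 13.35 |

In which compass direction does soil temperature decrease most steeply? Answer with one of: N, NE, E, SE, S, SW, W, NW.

SW

∂T/∂x = (12.30 − 12.75) / (-85 − 0) = +0.005294
∂T/∂y = (13.35 − 12.75) / (75 − 0) = +0.008000
Steepest decrease is along −∇f = (-0.005294 E, -0.008000 N) → southwest.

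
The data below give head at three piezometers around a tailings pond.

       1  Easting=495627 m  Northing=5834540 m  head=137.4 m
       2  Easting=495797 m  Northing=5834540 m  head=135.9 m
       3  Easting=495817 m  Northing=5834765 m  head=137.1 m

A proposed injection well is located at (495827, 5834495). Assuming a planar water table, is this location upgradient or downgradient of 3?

downgradient

Three-point gradient (reference 1): Δ to 2 = (170, 0, -1.5), Δ to 3 = (190, 225, -0.3).
∂h/∂x = -0.008824, ∂h/∂y = +0.006118 (det = 38250).
Head at (495827, 5834495) = 137.4 + (-0.008824)·(200) + (+0.006118)·(-45) = 135.36 m.
That is lower than the 137.1 m at 3, so the point is downgradient.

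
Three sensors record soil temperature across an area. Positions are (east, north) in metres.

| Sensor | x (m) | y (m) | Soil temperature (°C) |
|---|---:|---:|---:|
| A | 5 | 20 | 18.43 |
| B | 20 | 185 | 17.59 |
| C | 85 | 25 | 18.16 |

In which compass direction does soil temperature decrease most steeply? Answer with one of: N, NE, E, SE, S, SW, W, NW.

With T = a·x + b·y + c and A as origin, the differences give:
  15·a + 165·b = -0.84
  80·a + 5·b = -0.27
Eliminate b (×5 and ×165, subtract): -13125·a = 40.350 → a = ∂T/∂x = -0.003074
Back-substitute: b = ∂T/∂y = -0.004811.
Steepest decrease is along −∇f = (+0.003074 E, +0.004811 N) → northeast.

NE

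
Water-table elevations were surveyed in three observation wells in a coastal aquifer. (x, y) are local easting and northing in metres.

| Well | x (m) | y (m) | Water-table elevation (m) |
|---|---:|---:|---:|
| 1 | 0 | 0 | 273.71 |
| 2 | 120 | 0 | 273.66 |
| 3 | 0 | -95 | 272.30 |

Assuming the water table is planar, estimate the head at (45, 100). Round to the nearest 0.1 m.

∂h/∂x = (273.66 − 273.71) / (120 − 0) = -0.0004167
∂h/∂y = (272.30 − 273.71) / (-95 − 0) = +0.01484
h(45, 100) = 273.71 + (-0.0004167)·(45) + (+0.01484)·(100) = 273.71 -0.019 +1.484 = 275.175 m.

275.2 m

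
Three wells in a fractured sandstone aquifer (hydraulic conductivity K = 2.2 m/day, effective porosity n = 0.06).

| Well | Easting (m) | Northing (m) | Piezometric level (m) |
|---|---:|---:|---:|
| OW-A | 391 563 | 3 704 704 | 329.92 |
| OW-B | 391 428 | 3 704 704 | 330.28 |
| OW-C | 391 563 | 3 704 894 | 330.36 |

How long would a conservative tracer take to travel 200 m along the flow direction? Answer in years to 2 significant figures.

∂h/∂x = (330.28 − 329.92) / (391428 − 391563) = -0.002667
∂h/∂y = (330.36 − 329.92) / (3704894 − 3704704) = +0.002316
|∇h| = √(-0.002667² + 0.002316²) = 0.003532
Seepage velocity v = K·i/n = 2.2 × 0.003532 / 0.06 = 0.1295 m/day.
t = 200 / 0.1295 = 1544 days = 4.23 years.

4.2 years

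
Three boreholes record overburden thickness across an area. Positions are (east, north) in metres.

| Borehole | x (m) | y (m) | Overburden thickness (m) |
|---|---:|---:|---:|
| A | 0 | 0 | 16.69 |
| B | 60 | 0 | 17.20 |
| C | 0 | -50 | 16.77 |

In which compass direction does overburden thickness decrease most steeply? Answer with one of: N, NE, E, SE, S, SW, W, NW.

W

∂d/∂x = (17.20 − 16.69) / (60 − 0) = +0.008500
∂d/∂y = (16.77 − 16.69) / (-50 − 0) = -0.001600
Steepest decrease is along −∇f = (-0.008500 E, +0.001600 N) → west.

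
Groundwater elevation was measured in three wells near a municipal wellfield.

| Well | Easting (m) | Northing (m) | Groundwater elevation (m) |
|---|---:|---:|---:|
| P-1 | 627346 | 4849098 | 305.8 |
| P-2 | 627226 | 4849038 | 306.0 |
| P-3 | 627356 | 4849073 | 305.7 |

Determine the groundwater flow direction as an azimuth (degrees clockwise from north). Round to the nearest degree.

132°

Differences from P-1: to P-2 (Δx, Δy, Δh) = (-120, -60, +0.2); to P-3 = (10, -25, -0.1).
Solve a·Δx + b·Δy = Δh: det = (-120)·(-25) − 10·(-60) = 3600.
∂h/∂x = [(+0.2)·(-25) − (-0.1)·(-60)] / 3600 = -0.003056
∂h/∂y = [(-120)·(-0.1) − 10·(+0.2)] / 3600 = +0.002778
Flow direction (−∇h) has components (+0.003056 E, -0.002778 N).
Azimuth = atan2(E, N) = atan2(+0.003056, -0.002778) = 132.3° ≈ 132°.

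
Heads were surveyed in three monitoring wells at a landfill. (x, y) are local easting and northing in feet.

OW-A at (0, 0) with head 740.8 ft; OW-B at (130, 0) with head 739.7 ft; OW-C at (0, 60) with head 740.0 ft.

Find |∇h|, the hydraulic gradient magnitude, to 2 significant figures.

0.016

∂h/∂x = (739.7 − 740.8) / (130 − 0) = -0.008462
∂h/∂y = (740.0 − 740.8) / (60 − 0) = -0.01333
|∇h| = √(-0.008462² + -0.01333²) = 0.01579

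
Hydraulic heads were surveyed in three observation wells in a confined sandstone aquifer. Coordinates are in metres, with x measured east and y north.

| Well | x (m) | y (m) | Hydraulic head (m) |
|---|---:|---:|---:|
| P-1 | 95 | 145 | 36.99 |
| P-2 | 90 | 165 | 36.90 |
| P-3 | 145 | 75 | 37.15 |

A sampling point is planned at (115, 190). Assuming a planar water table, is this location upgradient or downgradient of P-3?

Differences from P-1: to P-2 (Δx, Δy, Δh) = (-5, 20, -0.09); to P-3 = (50, -70, +0.16).
Solve a·Δx + b·Δy = Δh: det = (-5)·(-70) − 50·20 = -650.
∂h/∂x = [(-0.09)·(-70) − (+0.16)·20] / -650 = -0.004769
∂h/∂y = [(-5)·(+0.16) − 50·(-0.09)] / -650 = -0.005692
Head at (115, 190) = 36.99 + (-0.004769)·(20) + (-0.005692)·(45) = 36.64 m.
That is lower than the 37.15 m at P-3, so the point is downgradient.

downgradient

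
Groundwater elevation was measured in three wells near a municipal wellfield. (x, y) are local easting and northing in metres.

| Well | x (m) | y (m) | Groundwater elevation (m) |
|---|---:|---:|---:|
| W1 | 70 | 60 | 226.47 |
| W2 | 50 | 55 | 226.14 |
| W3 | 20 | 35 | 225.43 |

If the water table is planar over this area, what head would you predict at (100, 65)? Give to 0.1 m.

With h = a·x + b·y + c and W1 as origin, the differences give:
  (-20)·a + (-5)·b = -0.33
  (-50)·a + (-25)·b = -1.04
Eliminate b (×(-25) and ×(-5), subtract): 250·a = 3.050 → a = ∂h/∂x = +0.01220
Back-substitute: b = ∂h/∂y = +0.01720.
h(100, 65) = 226.47 + (+0.01220)·(30) + (+0.01720)·(5) = 226.47 +0.366 +0.086 = 226.922 m.

226.9 m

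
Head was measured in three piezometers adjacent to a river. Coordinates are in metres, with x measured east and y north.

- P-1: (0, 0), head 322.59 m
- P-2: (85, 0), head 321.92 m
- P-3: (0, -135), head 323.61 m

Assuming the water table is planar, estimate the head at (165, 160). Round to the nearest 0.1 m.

∂h/∂x = (321.92 − 322.59) / (85 − 0) = -0.007882
∂h/∂y = (323.61 − 322.59) / (-135 − 0) = -0.007556
h(165, 160) = 322.59 + (-0.007882)·(165) + (-0.007556)·(160) = 322.59 -1.301 -1.209 = 320.081 m.

320.1 m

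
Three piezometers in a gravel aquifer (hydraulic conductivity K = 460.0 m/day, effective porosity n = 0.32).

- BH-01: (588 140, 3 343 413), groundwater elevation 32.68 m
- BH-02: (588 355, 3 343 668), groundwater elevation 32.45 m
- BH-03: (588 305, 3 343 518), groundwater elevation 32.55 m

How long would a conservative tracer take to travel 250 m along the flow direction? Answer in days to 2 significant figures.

Taking BH-01 as reference: BH-02−BH-01 = (215, 255, -0.23); BH-03−BH-01 = (165, 105, -0.13).
Determinant of the coordinate differences = 215·105 − 165·255 = -19500.
∂h/∂x = [(-0.23)·105 − (-0.13)·255] / -19500 = -0.0004615
∂h/∂y = [215·(-0.13) − 165·(-0.23)] / -19500 = -0.0005128
|∇h| = √(-0.0004615² + -0.0005128²) = 0.0006899
Seepage velocity v = K·i/n = 460.0 × 0.0006899 / 0.32 = 0.9917 m/day.
t = 250 / 0.9917 = 252.1 days.

250 days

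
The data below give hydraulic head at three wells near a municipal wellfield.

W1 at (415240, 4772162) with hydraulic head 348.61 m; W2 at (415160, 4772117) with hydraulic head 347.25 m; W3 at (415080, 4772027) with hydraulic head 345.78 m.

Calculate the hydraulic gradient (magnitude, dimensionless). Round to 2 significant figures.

With h = a·x + b·y + c and W1 as origin, the differences give:
  (-80)·a + (-45)·b = -1.36
  (-160)·a + (-135)·b = -2.83
Eliminate b (×(-135) and ×(-45), subtract): 3600·a = 56.250 → a = ∂h/∂x = +0.01562
Back-substitute: b = ∂h/∂y = +0.002444.
|∇h| = √(0.01562² + 0.002444²) = 0.01581

0.016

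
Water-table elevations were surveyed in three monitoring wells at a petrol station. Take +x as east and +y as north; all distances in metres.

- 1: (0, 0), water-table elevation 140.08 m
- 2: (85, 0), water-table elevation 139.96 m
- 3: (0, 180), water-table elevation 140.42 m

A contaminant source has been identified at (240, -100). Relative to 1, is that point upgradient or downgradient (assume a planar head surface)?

downgradient

∂h/∂x = (139.96 − 140.08) / (85 − 0) = -0.001412
∂h/∂y = (140.42 − 140.08) / (180 − 0) = +0.001889
Head at (240, -100) = 140.08 + (-0.001412)·(240) + (+0.001889)·(-100) = 139.55 m.
That is lower than the 140.08 m at 1, so the point is downgradient.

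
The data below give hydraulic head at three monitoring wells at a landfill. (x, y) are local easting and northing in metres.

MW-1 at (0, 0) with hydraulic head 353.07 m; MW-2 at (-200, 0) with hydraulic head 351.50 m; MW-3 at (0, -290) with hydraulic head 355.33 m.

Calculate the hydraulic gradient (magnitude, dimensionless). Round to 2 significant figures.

∂h/∂x = (351.50 − 353.07) / (-200 − 0) = +0.007850
∂h/∂y = (355.33 − 353.07) / (-290 − 0) = -0.007793
|∇h| = √(0.007850² + -0.007793²) = 0.01106

0.011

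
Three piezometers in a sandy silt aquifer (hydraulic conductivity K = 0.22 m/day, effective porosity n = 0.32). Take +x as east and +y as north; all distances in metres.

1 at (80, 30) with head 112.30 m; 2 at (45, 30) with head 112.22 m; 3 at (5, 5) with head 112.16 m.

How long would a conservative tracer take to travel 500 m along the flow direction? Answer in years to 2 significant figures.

With h = a·x + b·y + c and 1 as origin, the differences give:
  (-35)·a + 0·b = -0.08
  (-75)·a + (-25)·b = -0.14
Eliminate b (×(-25) and ×0, subtract): 875·a = 2.000 → a = ∂h/∂x = +0.002286
Back-substitute: b = ∂h/∂y = -0.001257.
|∇h| = √(0.002286² + -0.001257²) = 0.002609
Seepage velocity v = K·i/n = 0.22 × 0.002609 / 0.32 = 0.001794 m/day.
t = 500 / 0.001794 = 2.787e+05 days = 763 years.

760 years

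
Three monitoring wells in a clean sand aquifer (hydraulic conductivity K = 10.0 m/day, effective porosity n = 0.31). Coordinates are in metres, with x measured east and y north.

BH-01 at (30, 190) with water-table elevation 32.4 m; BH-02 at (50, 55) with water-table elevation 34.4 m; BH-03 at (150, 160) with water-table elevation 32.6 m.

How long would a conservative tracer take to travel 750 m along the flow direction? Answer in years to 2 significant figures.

Taking BH-01 as reference: BH-02−BH-01 = (20, -135, +2.0); BH-03−BH-01 = (120, -30, +0.2).
Determinant of the coordinate differences = 20·(-30) − 120·(-135) = 15600.
∂h/∂x = [(+2.0)·(-30) − (+0.2)·(-135)] / 15600 = -0.002115
∂h/∂y = [20·(+0.2) − 120·(+2.0)] / 15600 = -0.01513
|∇h| = √(-0.002115² + -0.01513²) = 0.01528
Seepage velocity v = K·i/n = 10.0 × 0.01528 / 0.31 = 0.4929 m/day.
t = 750 / 0.4929 = 1522 days = 4.17 years.

4.2 years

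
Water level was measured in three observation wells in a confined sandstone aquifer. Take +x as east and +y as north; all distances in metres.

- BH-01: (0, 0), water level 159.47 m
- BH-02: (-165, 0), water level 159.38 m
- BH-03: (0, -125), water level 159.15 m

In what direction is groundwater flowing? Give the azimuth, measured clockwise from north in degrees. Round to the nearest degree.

∂h/∂x = (159.38 − 159.47) / (-165 − 0) = +0.0005455
∂h/∂y = (159.15 − 159.47) / (-125 − 0) = +0.002560
Flow direction (−∇h) has components (-0.0005455 E, -0.002560 N).
Azimuth = atan2(E, N) = atan2(-0.0005455, -0.002560) = 192.0° ≈ 192°.

192°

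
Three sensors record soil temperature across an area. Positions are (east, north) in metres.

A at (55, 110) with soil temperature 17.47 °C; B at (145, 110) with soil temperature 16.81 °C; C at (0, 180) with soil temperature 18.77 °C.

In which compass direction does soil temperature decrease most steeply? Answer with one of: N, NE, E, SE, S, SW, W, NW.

SE

Taking A as reference: B−A = (90, 0, -0.66); C−A = (-55, 70, +1.30).
Solve a·Δx + b·Δy = ΔT: det = 90·70 − (-55)·0 = 6300.
∂T/∂x = [(-0.66)·70 − (+1.30)·0] / 6300 = -0.007333
∂T/∂y = [90·(+1.30) − (-55)·(-0.66)] / 6300 = +0.01281
Steepest decrease is along −∇f = (+0.007333 E, -0.01281 N) → southeast.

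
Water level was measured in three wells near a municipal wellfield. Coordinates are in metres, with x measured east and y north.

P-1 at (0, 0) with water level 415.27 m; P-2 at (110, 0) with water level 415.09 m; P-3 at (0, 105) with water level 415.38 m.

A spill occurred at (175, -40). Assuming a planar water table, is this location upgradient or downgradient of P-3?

downgradient

∂h/∂x = (415.09 − 415.27) / (110 − 0) = -0.001636
∂h/∂y = (415.38 − 415.27) / (105 − 0) = +0.001048
Head at (175, -40) = 415.27 + (-0.001636)·(175) + (+0.001048)·(-40) = 414.94 m.
That is lower than the 415.38 m at P-3, so the point is downgradient.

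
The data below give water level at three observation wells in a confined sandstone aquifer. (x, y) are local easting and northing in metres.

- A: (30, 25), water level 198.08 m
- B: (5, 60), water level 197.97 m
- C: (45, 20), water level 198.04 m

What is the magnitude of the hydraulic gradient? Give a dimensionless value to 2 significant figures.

Differences from A: to B (Δx, Δy, Δh) = (-25, 35, -0.11); to C = (15, -5, -0.04).
Determinant of the coordinate differences = (-25)·(-5) − 15·35 = -400.
∂h/∂x = [(-0.11)·(-5) − (-0.04)·35] / -400 = -0.004875
∂h/∂y = [(-25)·(-0.04) − 15·(-0.11)] / -400 = -0.006625
|∇h| = √(-0.004875² + -0.006625²) = 0.008225

0.0082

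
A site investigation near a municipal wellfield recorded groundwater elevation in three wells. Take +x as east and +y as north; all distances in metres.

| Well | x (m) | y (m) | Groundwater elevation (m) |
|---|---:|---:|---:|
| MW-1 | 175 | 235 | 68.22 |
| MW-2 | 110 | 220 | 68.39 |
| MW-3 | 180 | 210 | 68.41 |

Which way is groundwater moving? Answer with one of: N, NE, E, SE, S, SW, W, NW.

Taking MW-1 as reference: MW-2−MW-1 = (-65, -15, +0.17); MW-3−MW-1 = (5, -25, +0.19).
Determinant of the coordinate differences = (-65)·(-25) − 5·(-15) = 1700.
∂h/∂x = [(+0.17)·(-25) − (+0.19)·(-15)] / 1700 = -0.0008235
∂h/∂y = [(-65)·(+0.19) − 5·(+0.17)] / 1700 = -0.007765
Flow = −∇h = (+0.0008235 east, +0.007765 north), which points north.

N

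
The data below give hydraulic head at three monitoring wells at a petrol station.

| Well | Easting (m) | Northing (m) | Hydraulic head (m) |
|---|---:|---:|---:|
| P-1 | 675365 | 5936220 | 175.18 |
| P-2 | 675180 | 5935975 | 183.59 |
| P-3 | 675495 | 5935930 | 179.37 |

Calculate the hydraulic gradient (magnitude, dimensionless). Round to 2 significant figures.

Taking P-1 as reference: P-2−P-1 = (-185, -245, +8.41); P-3−P-1 = (130, -290, +4.19).
Determinant of the coordinate differences = (-185)·(-290) − 130·(-245) = 85500.
∂h/∂x = [(+8.41)·(-290) − (+4.19)·(-245)] / 85500 = -0.01652
∂h/∂y = [(-185)·(+4.19) − 130·(+8.41)] / 85500 = -0.02185
|∇h| = √(-0.01652² + -0.02185²) = 0.02739

0.027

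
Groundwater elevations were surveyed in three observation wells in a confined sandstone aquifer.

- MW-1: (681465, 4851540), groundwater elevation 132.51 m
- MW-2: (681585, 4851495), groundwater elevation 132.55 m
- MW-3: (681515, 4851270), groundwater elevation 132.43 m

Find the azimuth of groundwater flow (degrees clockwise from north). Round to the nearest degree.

With h = a·x + b·y + c and MW-1 as origin, the differences give:
  120·a + (-45)·b = +0.04
  50·a + (-270)·b = -0.08
Eliminate b (×(-270) and ×(-45), subtract): -30150·a = -14.400 → a = ∂h/∂x = +0.0004776
Back-substitute: b = ∂h/∂y = +0.0003847.
Flow direction (−∇h) has components (-0.0004776 E, -0.0003847 N).
Azimuth = atan2(E, N) = atan2(-0.0004776, -0.0003847) = 231.1° ≈ 231°.

231°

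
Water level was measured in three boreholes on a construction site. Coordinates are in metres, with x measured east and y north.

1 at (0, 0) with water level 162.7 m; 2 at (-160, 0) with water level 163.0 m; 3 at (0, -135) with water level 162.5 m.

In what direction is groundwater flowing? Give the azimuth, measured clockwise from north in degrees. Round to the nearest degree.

128°

∂h/∂x = (163.0 − 162.7) / (-160 − 0) = -0.001875
∂h/∂y = (162.5 − 162.7) / (-135 − 0) = +0.001481
Flow direction (−∇h) has components (+0.001875 E, -0.001481 N).
Azimuth = atan2(E, N) = atan2(+0.001875, -0.001481) = 128.3° ≈ 128°.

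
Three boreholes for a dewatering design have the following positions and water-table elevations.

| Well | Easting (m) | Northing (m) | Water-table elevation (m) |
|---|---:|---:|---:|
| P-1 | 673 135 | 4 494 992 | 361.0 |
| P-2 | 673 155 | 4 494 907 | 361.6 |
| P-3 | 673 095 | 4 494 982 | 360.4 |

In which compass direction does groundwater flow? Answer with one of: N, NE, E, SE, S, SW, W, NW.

Three-point gradient (reference P-1): Δ to P-2 = (20, -85, +0.6), Δ to P-3 = (-40, -10, -0.6).
∂h/∂x = +0.01583, ∂h/∂y = -0.003333 (det = -3600).
Flow = −∇h = (-0.01583 east, +0.003333 north), which points west.

W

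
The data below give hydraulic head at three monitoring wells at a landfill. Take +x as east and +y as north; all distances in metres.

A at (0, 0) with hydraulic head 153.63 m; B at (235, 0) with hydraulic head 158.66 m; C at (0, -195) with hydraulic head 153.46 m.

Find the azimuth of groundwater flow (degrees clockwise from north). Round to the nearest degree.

∂h/∂x = (158.66 − 153.63) / (235 − 0) = +0.02140
∂h/∂y = (153.46 − 153.63) / (-195 − 0) = +0.0008718
Flow direction (−∇h) has components (-0.02140 E, -0.0008718 N).
Azimuth = atan2(E, N) = atan2(-0.02140, -0.0008718) = 267.7° ≈ 268°.

268°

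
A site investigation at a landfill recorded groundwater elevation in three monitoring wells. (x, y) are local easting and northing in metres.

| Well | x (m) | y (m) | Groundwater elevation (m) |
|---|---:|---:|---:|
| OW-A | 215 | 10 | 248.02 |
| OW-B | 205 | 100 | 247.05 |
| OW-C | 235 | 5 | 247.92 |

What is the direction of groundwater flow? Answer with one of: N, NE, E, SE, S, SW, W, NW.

NE

Taking OW-A as reference: OW-B−OW-A = (-10, 90, -0.97); OW-C−OW-A = (20, -5, -0.10).
Determinant of the coordinate differences = (-10)·(-5) − 20·90 = -1750.
∂h/∂x = [(-0.97)·(-5) − (-0.10)·90] / -1750 = -0.007914
∂h/∂y = [(-10)·(-0.10) − 20·(-0.97)] / -1750 = -0.01166
Flow = −∇h = (+0.007914 east, +0.01166 north), which points northeast.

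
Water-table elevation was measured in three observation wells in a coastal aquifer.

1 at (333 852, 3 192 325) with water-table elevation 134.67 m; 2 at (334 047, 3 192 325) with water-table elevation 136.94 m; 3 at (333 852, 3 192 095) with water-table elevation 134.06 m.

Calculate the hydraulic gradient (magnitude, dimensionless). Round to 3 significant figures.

0.0119

∂h/∂x = (136.94 − 134.67) / (334047 − 333852) = +0.01164
∂h/∂y = (134.06 − 134.67) / (3192095 − 3192325) = +0.002652
|∇h| = √(0.01164² + 0.002652²) = 0.01194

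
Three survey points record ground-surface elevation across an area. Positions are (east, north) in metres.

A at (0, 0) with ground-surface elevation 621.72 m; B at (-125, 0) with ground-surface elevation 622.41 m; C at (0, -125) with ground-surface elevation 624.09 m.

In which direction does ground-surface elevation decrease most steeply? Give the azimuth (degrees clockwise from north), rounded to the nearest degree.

016°

∂z/∂x = (622.41 − 621.72) / (-125 − 0) = -0.005520
∂z/∂y = (624.09 − 621.72) / (-125 − 0) = -0.01896
Steepest decrease is along −∇f: components (+0.005520 E, +0.01896 N).
Azimuth = atan2(+0.005520, +0.01896) = 16.2° ≈ 016°.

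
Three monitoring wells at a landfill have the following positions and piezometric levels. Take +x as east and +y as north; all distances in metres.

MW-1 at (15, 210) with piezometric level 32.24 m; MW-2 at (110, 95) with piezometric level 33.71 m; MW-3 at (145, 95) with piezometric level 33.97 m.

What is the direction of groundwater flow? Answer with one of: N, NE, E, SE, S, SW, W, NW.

NW

Three-point gradient (reference MW-1): Δ to MW-2 = (95, -115, +1.47), Δ to MW-3 = (130, -115, +1.73).
∂h/∂x = +0.007429, ∂h/∂y = -0.006646 (det = 4025).
Flow = −∇h = (-0.007429 east, +0.006646 north), which points northwest.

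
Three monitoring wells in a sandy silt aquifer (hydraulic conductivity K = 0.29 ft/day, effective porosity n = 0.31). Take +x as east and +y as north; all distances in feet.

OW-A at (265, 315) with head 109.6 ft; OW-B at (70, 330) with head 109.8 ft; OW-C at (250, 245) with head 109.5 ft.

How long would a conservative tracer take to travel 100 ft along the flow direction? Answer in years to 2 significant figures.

160 years

With h = a·x + b·y + c and OW-A as origin, the differences give:
  (-195)·a + 15·b = +0.2
  (-15)·a + (-70)·b = -0.1
Eliminate b (×(-70) and ×15, subtract): 13875·a = -12.50 → a = ∂h/∂x = -0.0009009
Back-substitute: b = ∂h/∂y = +0.001622.
|∇h| = √(-0.0009009² + 0.001622²) = 0.001855
Seepage velocity v = K·i/n = 0.29 × 0.001855 / 0.31 = 0.001735 ft/day.
t = 100 / 0.001735 = 5.764e+04 days = 158 years.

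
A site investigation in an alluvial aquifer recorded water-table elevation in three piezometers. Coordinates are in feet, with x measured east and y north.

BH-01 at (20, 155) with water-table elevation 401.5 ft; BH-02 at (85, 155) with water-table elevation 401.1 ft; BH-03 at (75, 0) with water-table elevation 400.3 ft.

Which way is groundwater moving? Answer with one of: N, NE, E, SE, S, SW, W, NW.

Differences from BH-01: to BH-02 (Δx, Δy, Δh) = (65, 0, -0.4); to BH-03 = (55, -155, -1.2).
Determinant of the coordinate differences = 65·(-155) − 55·0 = -10075.
∂h/∂x = [(-0.4)·(-155) − (-1.2)·0] / -10075 = -0.006154
∂h/∂y = [65·(-1.2) − 55·(-0.4)] / -10075 = +0.005558
Flow = −∇h = (+0.006154 east, -0.005558 north), which points southeast.

SE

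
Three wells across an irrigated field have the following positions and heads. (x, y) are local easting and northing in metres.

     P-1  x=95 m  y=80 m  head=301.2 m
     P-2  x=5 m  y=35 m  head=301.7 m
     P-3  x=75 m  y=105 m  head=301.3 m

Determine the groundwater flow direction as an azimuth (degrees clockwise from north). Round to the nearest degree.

087°

Taking P-1 as reference: P-2−P-1 = (-90, -45, +0.5); P-3−P-1 = (-20, 25, +0.1).
Determinant of the coordinate differences = (-90)·25 − (-20)·(-45) = -3150.
∂h/∂x = [(+0.5)·25 − (+0.1)·(-45)] / -3150 = -0.005397
∂h/∂y = [(-90)·(+0.1) − (-20)·(+0.5)] / -3150 = -0.0003175
Flow direction (−∇h) has components (+0.005397 E, +0.0003175 N).
Azimuth = atan2(E, N) = atan2(+0.005397, +0.0003175) = 86.6° ≈ 087°.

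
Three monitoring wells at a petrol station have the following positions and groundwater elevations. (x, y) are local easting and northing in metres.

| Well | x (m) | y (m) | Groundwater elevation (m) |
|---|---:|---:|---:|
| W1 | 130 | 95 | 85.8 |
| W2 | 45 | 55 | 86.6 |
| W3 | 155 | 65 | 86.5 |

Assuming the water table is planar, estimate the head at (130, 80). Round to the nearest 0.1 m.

Taking W1 as reference: W2−W1 = (-85, -40, +0.8); W3−W1 = (25, -30, +0.7).
Solve a·Δx + b·Δy = Δh: det = (-85)·(-30) − 25·(-40) = 3550.
∂h/∂x = [(+0.8)·(-30) − (+0.7)·(-40)] / 3550 = +0.001127
∂h/∂y = [(-85)·(+0.7) − 25·(+0.8)] / 3550 = -0.02239
h(130, 80) = 85.8 + (+0.001127)·(0) + (-0.02239)·(-15) = 85.8 +0.000 +0.336 = 86.136 m.

86.1 m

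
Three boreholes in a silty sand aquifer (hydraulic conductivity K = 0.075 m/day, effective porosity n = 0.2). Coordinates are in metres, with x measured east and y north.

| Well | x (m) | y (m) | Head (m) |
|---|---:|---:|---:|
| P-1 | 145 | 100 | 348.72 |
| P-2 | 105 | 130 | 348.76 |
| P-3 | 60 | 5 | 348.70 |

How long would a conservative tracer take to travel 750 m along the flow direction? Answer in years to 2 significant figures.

6600 years

Taking P-1 as reference: P-2−P-1 = (-40, 30, +0.04); P-3−P-1 = (-85, -95, -0.02).
Determinant of the coordinate differences = (-40)·(-95) − (-85)·30 = 6350.
∂h/∂x = [(+0.04)·(-95) − (-0.02)·30] / 6350 = -0.0005039
∂h/∂y = [(-40)·(-0.02) − (-85)·(+0.04)] / 6350 = +0.0006614
|∇h| = √(-0.0005039² + 0.0006614²) = 0.0008315
Seepage velocity v = K·i/n = 0.075 × 0.0008315 / 0.2 = 0.0003118 m/day.
t = 750 / 0.0003118 = 2.405e+06 days = 6.58e+03 years.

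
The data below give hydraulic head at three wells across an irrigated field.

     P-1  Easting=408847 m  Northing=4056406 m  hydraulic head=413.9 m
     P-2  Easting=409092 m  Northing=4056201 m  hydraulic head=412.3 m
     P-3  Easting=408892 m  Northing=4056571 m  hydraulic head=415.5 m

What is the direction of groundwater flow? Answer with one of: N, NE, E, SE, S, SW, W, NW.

Differences from P-1: to P-2 (Δx, Δy, Δh) = (245, -205, -1.6); to P-3 = (45, 165, +1.6).
Solve a·Δx + b·Δy = Δh: det = 245·165 − 45·(-205) = 49650.
∂h/∂x = [(-1.6)·165 − (+1.6)·(-205)] / 49650 = +0.001289
∂h/∂y = [245·(+1.6) − 45·(-1.6)] / 49650 = +0.009345
Flow = −∇h = (-0.001289 east, -0.009345 north), which points south.

S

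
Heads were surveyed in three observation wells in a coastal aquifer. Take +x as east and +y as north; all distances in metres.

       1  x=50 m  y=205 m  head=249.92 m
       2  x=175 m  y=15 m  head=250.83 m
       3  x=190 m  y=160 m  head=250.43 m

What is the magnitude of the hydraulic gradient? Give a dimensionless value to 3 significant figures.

Three-point gradient (reference 1): Δ to 2 = (125, -190, +0.91), Δ to 3 = (140, -45, +0.51).
∂h/∂x = +0.002667, ∂h/∂y = -0.003035 (det = 20975).
|∇h| = √(0.002667² + -0.003035²) = 0.00404

0.00404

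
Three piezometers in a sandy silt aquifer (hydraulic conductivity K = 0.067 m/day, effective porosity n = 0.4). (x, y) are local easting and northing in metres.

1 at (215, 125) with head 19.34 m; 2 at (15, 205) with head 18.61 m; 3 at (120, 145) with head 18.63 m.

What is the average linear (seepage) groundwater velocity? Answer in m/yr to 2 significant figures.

Taking 1 as reference: 2−1 = (-200, 80, -0.73); 3−1 = (-95, 20, -0.71).
Solve a·Δx + b·Δy = Δh: det = (-200)·20 − (-95)·80 = 3600.
∂h/∂x = [(-0.73)·20 − (-0.71)·80] / 3600 = +0.01172
∂h/∂y = [(-200)·(-0.71) − (-95)·(-0.73)] / 3600 = +0.02018
|∇h| = √(0.01172² + 0.02018²) = 0.02334
Seepage velocity v = K·i/n = 0.067 × 0.02334 / 0.4 = 0.003909 m/day = 1.428 m/yr.

1.4 m/yr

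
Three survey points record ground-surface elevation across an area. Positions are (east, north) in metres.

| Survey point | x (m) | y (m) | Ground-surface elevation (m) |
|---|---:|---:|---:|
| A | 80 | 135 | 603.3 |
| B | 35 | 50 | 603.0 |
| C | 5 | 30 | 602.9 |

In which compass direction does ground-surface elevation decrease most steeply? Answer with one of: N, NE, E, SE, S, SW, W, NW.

Taking A as reference: B−A = (-45, -85, -0.3); C−A = (-75, -105, -0.4).
Solve a·Δx + b·Δy = Δz: det = (-45)·(-105) − (-75)·(-85) = -1650.
∂z/∂x = [(-0.3)·(-105) − (-0.4)·(-85)] / -1650 = +0.001515
∂z/∂y = [(-45)·(-0.4) − (-75)·(-0.3)] / -1650 = +0.002727
Steepest decrease is along −∇f = (-0.001515 E, -0.002727 N) → southwest.

SW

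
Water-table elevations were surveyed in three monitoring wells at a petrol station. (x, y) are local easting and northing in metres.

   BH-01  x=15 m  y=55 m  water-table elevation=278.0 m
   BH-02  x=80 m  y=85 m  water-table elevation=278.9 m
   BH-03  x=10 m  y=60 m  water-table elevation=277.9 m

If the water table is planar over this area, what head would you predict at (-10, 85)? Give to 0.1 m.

With h = a·x + b·y + c and BH-01 as origin, the differences give:
  65·a + 30·b = +0.9
  (-5)·a + 5·b = -0.1
Eliminate b (×5 and ×30, subtract): 475·a = 7.50 → a = ∂h/∂x = +0.01579
Back-substitute: b = ∂h/∂y = -0.004211.
h(-10, 85) = 278.0 + (+0.01579)·(-25) + (-0.004211)·(30) = 278.0 -0.395 -0.126 = 277.479 m.

277.5 m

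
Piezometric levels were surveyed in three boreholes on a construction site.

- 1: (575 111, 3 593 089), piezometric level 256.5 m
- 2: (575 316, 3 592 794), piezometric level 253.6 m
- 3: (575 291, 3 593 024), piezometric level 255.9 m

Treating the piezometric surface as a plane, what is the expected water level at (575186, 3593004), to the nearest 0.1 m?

255.7 m

With h = a·x + b·y + c and 1 as origin, the differences give:
  205·a + (-295)·b = -2.9
  180·a + (-65)·b = -0.6
Eliminate b (×(-65) and ×(-295), subtract): 39775·a = 11.50 → a = ∂h/∂x = +0.0002891
Back-substitute: b = ∂h/∂y = +0.01003.
h(575186, 3593004) = 256.5 + (+0.0002891)·(75) + (+0.01003)·(-85) = 256.5 +0.022 -0.853 = 255.669 m.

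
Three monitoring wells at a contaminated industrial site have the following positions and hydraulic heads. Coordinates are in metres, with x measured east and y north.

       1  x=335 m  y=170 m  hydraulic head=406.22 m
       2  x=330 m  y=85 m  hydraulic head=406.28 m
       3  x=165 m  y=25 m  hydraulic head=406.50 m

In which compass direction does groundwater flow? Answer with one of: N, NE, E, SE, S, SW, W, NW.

NE

With h = a·x + b·y + c and 1 as origin, the differences give:
  (-5)·a + (-85)·b = +0.06
  (-170)·a + (-145)·b = +0.28
Eliminate b (×(-145) and ×(-85), subtract): -13725·a = 15.100 → a = ∂h/∂x = -0.001100
Back-substitute: b = ∂h/∂y = -0.0006412.
Flow = −∇h = (+0.001100 east, +0.0006412 north), which points northeast.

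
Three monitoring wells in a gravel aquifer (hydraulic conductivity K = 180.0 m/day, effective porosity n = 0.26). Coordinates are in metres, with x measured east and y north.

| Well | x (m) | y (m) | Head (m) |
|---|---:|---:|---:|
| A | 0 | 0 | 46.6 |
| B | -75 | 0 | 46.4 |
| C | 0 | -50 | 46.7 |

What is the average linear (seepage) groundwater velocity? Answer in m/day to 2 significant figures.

2.3 m/day

∂h/∂x = (46.4 − 46.6) / (-75 − 0) = +0.002667
∂h/∂y = (46.7 − 46.6) / (-50 − 0) = -0.002000
|∇h| = √(0.002667² + -0.002000²) = 0.003334
Seepage velocity v = K·i/n = 180.0 × 0.003334 / 0.26 = 2.308 m/day.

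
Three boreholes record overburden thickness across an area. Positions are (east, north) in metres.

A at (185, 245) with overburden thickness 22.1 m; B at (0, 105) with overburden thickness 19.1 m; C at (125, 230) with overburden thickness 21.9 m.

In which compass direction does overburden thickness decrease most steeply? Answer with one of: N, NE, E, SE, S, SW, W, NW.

Three-point gradient (reference A): Δ to B = (-185, -140, -3.0), Δ to C = (-60, -15, -0.2).
∂d/∂x = -0.003022, ∂d/∂y = +0.02542 (det = -5625).
Steepest decrease is along −∇f = (+0.003022 E, -0.02542 N) → south.

S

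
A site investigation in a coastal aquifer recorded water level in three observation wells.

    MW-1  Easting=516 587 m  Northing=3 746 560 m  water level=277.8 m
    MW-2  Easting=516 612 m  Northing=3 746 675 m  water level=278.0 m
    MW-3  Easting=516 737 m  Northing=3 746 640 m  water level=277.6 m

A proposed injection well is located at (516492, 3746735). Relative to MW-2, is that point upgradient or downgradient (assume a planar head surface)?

Three-point gradient (reference MW-1): Δ to MW-2 = (25, 115, +0.2), Δ to MW-3 = (150, 80, -0.2).
∂h/∂x = -0.002557, ∂h/∂y = +0.002295 (det = -15250).
Head at (516492, 3746735) = 277.8 + (-0.002557)·(-95) + (+0.002295)·(175) = 278.44 m.
That is higher than the 278.0 m at MW-2, so the point is upgradient.

upgradient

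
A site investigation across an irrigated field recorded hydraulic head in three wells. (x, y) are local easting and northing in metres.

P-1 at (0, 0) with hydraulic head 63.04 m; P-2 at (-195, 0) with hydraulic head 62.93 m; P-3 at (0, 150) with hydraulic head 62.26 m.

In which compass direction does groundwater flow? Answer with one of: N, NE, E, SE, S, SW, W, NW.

N

∂h/∂x = (62.93 − 63.04) / (-195 − 0) = +0.0005641
∂h/∂y = (62.26 − 63.04) / (150 − 0) = -0.005200
Flow = −∇h = (-0.0005641 east, +0.005200 north), which points north.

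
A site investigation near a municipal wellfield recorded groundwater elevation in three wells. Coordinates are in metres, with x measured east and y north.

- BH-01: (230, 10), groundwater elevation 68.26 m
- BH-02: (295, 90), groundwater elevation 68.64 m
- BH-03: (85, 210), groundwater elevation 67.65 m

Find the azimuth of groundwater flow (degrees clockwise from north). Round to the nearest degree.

With h = a·x + b·y + c and BH-01 as origin, the differences give:
  65·a + 80·b = +0.38
  (-145)·a + 200·b = -0.61
Eliminate b (×200 and ×80, subtract): 24600·a = 124.800 → a = ∂h/∂x = +0.005073
Back-substitute: b = ∂h/∂y = +0.0006280.
Flow direction (−∇h) has components (-0.005073 E, -0.0006280 N).
Azimuth = atan2(E, N) = atan2(-0.005073, -0.0006280) = 262.9° ≈ 263°.

263°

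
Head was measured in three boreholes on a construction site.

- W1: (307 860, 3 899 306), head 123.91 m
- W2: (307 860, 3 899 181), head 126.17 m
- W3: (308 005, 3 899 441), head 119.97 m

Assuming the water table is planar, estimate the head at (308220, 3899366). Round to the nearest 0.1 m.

119.1 m

Taking W1 as reference: W2−W1 = (0, -125, +2.26); W3−W1 = (145, 135, -3.94).
Solve a·Δx + b·Δy = Δh: det = 0·135 − 145·(-125) = 18125.
∂h/∂x = [(+2.26)·135 − (-3.94)·(-125)] / 18125 = -0.01034
∂h/∂y = [0·(-3.94) − 145·(+2.26)] / 18125 = -0.01808
h(308220, 3899366) = 123.91 + (-0.01034)·(360) + (-0.01808)·(60) = 123.91 -3.722 -1.085 = 119.103 m.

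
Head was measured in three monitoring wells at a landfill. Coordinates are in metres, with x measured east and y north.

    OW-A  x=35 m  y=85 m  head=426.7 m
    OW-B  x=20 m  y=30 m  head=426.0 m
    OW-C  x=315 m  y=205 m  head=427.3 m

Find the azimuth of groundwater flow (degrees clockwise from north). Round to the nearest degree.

With h = a·x + b·y + c and OW-A as origin, the differences give:
  (-15)·a + (-55)·b = -0.7
  280·a + 120·b = +0.6
Eliminate b (×120 and ×(-55), subtract): 13600·a = -51.00 → a = ∂h/∂x = -0.003750
Back-substitute: b = ∂h/∂y = +0.01375.
Flow direction (−∇h) has components (+0.003750 E, -0.01375 N).
Azimuth = atan2(E, N) = atan2(+0.003750, -0.01375) = 164.7° ≈ 165°.

165°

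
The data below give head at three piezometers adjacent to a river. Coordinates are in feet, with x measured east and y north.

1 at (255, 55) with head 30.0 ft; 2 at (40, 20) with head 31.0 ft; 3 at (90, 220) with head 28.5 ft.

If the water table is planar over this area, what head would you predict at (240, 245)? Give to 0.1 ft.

Three-point gradient (reference 1): Δ to 2 = (-215, -35, +1.0), Δ to 3 = (-165, 165, -1.5).
∂h/∂x = -0.002727, ∂h/∂y = -0.01182 (det = -41250).
h(240, 245) = 30.0 + (-0.002727)·(-15) + (-0.01182)·(190) = 30.0 +0.041 -2.245 = 27.795 ft.

27.8 ft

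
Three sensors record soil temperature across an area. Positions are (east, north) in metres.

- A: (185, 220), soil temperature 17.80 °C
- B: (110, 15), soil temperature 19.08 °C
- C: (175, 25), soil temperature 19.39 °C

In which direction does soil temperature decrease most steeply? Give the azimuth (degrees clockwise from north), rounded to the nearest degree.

Differences from A: to B (Δx, Δy, Δh) = (-75, -205, +1.28); to C = (-10, -195, +1.59).
Solve a·Δx + b·Δy = ΔT: det = (-75)·(-195) − (-10)·(-205) = 12575.
∂T/∂x = [(+1.28)·(-195) − (+1.59)·(-205)] / 12575 = +0.006072
∂T/∂y = [(-75)·(+1.59) − (-10)·(+1.28)] / 12575 = -0.008465
Steepest decrease is along −∇f: components (-0.006072 E, +0.008465 N).
Azimuth = atan2(-0.006072, +0.008465) = 324.4° ≈ 324°.

324°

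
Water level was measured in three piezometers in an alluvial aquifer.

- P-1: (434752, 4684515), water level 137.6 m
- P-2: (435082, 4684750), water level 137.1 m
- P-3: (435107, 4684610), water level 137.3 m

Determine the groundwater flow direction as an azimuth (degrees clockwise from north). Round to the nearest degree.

016°

With h = a·x + b·y + c and P-1 as origin, the differences give:
  330·a + 235·b = -0.5
  355·a + 95·b = -0.3
Eliminate b (×95 and ×235, subtract): -52075·a = 23.00 → a = ∂h/∂x = -0.0004417
Back-substitute: b = ∂h/∂y = -0.001507.
Flow direction (−∇h) has components (+0.0004417 E, +0.001507 N).
Azimuth = atan2(E, N) = atan2(+0.0004417, +0.001507) = 16.3° ≈ 016°.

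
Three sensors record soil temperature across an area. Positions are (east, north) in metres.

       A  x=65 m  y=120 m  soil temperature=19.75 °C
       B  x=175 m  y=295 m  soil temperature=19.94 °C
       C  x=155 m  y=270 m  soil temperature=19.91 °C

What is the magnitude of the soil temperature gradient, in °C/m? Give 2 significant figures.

0.00094 °C/m

Three-point gradient (reference A): Δ to B = (110, 175, +0.19), Δ to C = (90, 150, +0.16).
∂T/∂x = +0.0006667, ∂T/∂y = +0.0006667 (det = 750).
|∇f| = √(0.0006667² + 0.0006667²) = 0.0009429 °C/m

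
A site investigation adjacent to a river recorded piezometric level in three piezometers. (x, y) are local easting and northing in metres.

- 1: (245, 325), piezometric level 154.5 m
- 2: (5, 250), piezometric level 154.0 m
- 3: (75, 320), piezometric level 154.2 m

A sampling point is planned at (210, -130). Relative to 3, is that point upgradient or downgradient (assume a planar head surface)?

downgradient

Taking 1 as reference: 2−1 = (-240, -75, -0.5); 3−1 = (-170, -5, -0.3).
Determinant of the coordinate differences = (-240)·(-5) − (-170)·(-75) = -11550.
∂h/∂x = [(-0.5)·(-5) − (-0.3)·(-75)] / -11550 = +0.001732
∂h/∂y = [(-240)·(-0.3) − (-170)·(-0.5)] / -11550 = +0.001126
Head at (210, -130) = 154.5 + (+0.001732)·(-35) + (+0.001126)·(-455) = 153.93 m.
That is lower than the 154.2 m at 3, so the point is downgradient.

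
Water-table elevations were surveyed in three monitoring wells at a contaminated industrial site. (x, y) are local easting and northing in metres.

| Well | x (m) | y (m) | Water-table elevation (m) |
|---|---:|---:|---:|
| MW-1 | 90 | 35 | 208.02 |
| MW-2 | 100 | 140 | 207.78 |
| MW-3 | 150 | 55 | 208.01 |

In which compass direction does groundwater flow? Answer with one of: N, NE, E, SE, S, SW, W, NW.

With h = a·x + b·y + c and MW-1 as origin, the differences give:
  10·a + 105·b = -0.24
  60·a + 20·b = -0.01
Eliminate b (×20 and ×105, subtract): -6100·a = -3.750 → a = ∂h/∂x = +0.0006148
Back-substitute: b = ∂h/∂y = -0.002344.
Flow = −∇h = (-0.0006148 east, +0.002344 north), which points north.

N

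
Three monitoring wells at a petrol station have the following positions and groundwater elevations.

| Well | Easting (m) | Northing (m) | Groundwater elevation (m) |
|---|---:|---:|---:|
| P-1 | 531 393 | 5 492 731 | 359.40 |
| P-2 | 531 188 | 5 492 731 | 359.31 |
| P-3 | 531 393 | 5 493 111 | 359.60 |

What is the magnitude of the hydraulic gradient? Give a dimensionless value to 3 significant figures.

0.000685

∂h/∂x = (359.31 − 359.40) / (531188 − 531393) = +0.0004390
∂h/∂y = (359.60 − 359.40) / (5493111 − 5492731) = +0.0005263
|∇h| = √(0.0004390² + 0.0005263²) = 0.0006854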